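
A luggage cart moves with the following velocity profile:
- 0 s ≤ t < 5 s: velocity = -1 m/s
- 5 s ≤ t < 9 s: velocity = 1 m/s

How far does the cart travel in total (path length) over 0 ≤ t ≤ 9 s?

Total distance travelled is ∫|v| dt — sum the magnitudes of each area piece.
0–5 s: |-1| × 5 = 5 m
5–9 s: |1| × 4 = 4 m
Total distance = 9 m

9 m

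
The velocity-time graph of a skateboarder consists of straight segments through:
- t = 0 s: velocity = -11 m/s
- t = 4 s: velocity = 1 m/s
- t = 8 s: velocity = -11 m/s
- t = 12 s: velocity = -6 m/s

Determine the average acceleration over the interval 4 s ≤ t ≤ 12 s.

Average acceleration = Δv/Δt = (-6 − 1)/(12 − 4) = -0.875 m/s².

-0.875 m/s²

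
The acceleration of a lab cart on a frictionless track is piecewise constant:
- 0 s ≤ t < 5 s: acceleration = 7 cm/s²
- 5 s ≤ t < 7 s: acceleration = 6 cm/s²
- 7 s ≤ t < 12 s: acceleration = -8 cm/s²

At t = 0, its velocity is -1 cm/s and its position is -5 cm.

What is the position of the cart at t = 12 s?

287.5 cm

On each constant-a segment, Δv = aΔt and Δx = v₀Δt + ½aΔt²; chain segment to segment.
0–5 s: v starts -1 cm/s; Δx = -1·5 + ½·7·5² = 82.5 cm; v ends 34 cm/s.
5–7 s: v starts 34 cm/s; Δx = 34·2 + ½·6·2² = 80 cm; v ends 46 cm/s.
7–12 s: v starts 46 cm/s; Δx = 46·5 + ½·-8·5² = 130 cm; v ends 6 cm/s.
x(12) = -5 + Σ Δx = 287.5 cm.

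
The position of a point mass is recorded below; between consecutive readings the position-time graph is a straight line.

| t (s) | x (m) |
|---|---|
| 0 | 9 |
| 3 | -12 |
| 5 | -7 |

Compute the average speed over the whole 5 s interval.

Average speed = (total path length)/(elapsed time); on a piecewise-linear x-t graph the path length is Σ|Δx|.
0–3 s: |Δx| = |-12 − 9| = 21 m
3–5 s: |Δx| = |-7 − -12| = 5 m
Total path = 26 m; average speed = 26/5 = 5.2 m/s.

5.2 m/s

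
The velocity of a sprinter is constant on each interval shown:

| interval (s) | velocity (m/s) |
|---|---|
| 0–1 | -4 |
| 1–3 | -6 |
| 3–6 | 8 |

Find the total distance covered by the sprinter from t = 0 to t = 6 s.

Distance (not displacement) is the total path length: add the absolute areas under v-t.
0–1 s: |-4| × 1 = 4 m
1–3 s: |-6| × 2 = 12 m
3–6 s: |8| × 3 = 24 m
Total distance = 40 m

40 m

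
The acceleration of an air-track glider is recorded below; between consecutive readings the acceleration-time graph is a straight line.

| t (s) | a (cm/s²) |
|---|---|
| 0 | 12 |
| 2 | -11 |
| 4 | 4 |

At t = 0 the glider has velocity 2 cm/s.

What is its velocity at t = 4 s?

Δv equals the area under the a-t graph; then v = v₀ + Δv.
0–2 s: ½(12 + -11)(2) = 1 cm/s
2–4 s: ½(-11 + 4)(2) = -7 cm/s
Δv = -6 cm/s, so v(4) = 2 + (-6) = -4 cm/s.

-4 cm/s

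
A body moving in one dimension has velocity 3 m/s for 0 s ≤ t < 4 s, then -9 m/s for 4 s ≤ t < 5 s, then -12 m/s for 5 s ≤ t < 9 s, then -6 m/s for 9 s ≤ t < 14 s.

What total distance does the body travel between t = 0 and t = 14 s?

99 m

Distance (not displacement) is the total path length: add the absolute areas under v-t.
0–4 s: |3| × 4 = 12 m
4–5 s: |-9| × 1 = 9 m
5–9 s: |-12| × 4 = 48 m
9–14 s: |-6| × 5 = 30 m
Total distance = 99 m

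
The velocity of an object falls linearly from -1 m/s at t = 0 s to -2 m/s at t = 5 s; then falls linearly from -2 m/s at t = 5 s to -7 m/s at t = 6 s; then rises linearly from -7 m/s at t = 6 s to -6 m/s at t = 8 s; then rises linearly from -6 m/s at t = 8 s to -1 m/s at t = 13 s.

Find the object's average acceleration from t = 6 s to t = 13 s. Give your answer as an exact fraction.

6/7 m/s²

Average acceleration = Δv/Δt = (-1 − -7)/(13 − 6) = 6/7 m/s².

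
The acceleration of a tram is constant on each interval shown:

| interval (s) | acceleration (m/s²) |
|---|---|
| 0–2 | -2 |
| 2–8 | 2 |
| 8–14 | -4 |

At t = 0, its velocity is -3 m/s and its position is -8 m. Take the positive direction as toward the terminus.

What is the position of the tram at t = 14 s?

-66 m

On each constant-a segment, Δv = aΔt and Δx = v₀Δt + ½aΔt²; chain segment to segment.
0–2 s: v starts -3 m/s; Δx = -3·2 + ½·-2·2² = -10 m; v ends -7 m/s.
2–8 s: v starts -7 m/s; Δx = -7·6 + ½·2·6² = -6 m; v ends 5 m/s.
8–14 s: v starts 5 m/s; Δx = 5·6 + ½·-4·6² = -42 m; v ends -19 m/s.
x(14) = -8 + Σ Δx = -66 m.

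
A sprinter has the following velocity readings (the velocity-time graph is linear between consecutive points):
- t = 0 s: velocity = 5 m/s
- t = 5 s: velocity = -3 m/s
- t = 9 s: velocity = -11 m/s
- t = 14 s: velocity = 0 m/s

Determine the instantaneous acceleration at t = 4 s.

Acceleration is the slope of the v-t graph on 0–5 s: (-3 − 5)/(5 − 0) = -1.6 m/s².

-1.6 m/s²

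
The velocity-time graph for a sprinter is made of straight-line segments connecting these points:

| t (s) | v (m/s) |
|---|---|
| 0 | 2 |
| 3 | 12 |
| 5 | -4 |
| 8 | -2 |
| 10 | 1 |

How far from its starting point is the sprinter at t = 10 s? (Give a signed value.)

Displacement is the signed area under the v-t curve.
0–3 s: ½(2 + 12)(3) = 21 m
3–5 s: ½(12 + -4)(2) = 8 m
5–8 s: ½(-4 + -2)(3) = -9 m
8–10 s: ½(-2 + 1)(2) = -1 m
Net displacement = 19 m

19 m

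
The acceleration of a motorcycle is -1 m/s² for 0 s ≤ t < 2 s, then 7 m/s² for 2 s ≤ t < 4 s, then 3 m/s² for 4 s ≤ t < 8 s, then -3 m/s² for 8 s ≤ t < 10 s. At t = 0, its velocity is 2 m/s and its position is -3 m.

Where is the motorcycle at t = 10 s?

On each constant-a segment, Δv = aΔt and Δx = v₀Δt + ½aΔt²; chain segment to segment.
0–2 s: v starts 2 m/s; Δx = 2·2 + ½·-1·2² = 2 m; v ends 0 m/s.
2–4 s: v starts 0 m/s; Δx = 0·2 + ½·7·2² = 14 m; v ends 14 m/s.
4–8 s: v starts 14 m/s; Δx = 14·4 + ½·3·4² = 80 m; v ends 26 m/s.
8–10 s: v starts 26 m/s; Δx = 26·2 + ½·-3·2² = 46 m; v ends 20 m/s.
x(10) = -3 + Σ Δx = 139 m.

139 m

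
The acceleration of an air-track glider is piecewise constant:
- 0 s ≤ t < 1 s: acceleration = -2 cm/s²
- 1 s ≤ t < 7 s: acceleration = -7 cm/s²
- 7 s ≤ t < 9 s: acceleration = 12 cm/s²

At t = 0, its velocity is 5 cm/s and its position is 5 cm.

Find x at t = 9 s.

-153 cm

On each constant-a segment, Δv = aΔt and Δx = v₀Δt + ½aΔt²; chain segment to segment.
0–1 s: v starts 5 cm/s; Δx = 5·1 + ½·-2·1² = 4 cm; v ends 3 cm/s.
1–7 s: v starts 3 cm/s; Δx = 3·6 + ½·-7·6² = -108 cm; v ends -39 cm/s.
7–9 s: v starts -39 cm/s; Δx = -39·2 + ½·12·2² = -54 cm; v ends -15 cm/s.
x(9) = 5 + Σ Δx = -153 cm.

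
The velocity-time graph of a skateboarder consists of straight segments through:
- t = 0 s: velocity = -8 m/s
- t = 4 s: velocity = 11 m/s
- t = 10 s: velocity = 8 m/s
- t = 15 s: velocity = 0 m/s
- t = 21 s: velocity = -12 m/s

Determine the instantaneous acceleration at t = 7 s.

Acceleration is the slope of the v-t graph on 4–10 s: (8 − 11)/(10 − 4) = -0.5 m/s².

-0.5 m/s²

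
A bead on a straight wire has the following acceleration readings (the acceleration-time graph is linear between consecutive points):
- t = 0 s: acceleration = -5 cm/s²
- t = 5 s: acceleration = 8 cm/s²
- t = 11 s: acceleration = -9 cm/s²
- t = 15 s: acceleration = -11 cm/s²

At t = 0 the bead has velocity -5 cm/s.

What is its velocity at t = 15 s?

Δv equals the area under the a-t graph; then v = v₀ + Δv.
0–5 s: ½(-5 + 8)(5) = 7.5 cm/s
5–11 s: ½(8 + -9)(6) = -3 cm/s
11–15 s: ½(-9 + -11)(4) = -40 cm/s
Δv = -35.5 cm/s, so v(15) = -5 + (-35.5) = -40.5 cm/s.

-40.5 cm/s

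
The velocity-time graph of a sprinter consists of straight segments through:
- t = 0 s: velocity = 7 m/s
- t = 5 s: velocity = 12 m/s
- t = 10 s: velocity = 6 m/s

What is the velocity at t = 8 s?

On 5–10 s the graph is linear from 12 to 6 m/s: v(8) = 12 + (6 − 12)·(8 − 5)/(10 − 5) = 8.4 m/s.

8.4 m/s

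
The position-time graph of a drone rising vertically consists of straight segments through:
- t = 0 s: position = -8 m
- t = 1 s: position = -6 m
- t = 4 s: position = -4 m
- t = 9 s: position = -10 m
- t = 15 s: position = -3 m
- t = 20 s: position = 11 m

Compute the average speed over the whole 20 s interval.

1.55 m/s

Average speed = (total path length)/(elapsed time); on a piecewise-linear x-t graph the path length is Σ|Δx|.
0–1 s: |Δx| = |-6 − -8| = 2 m
1–4 s: |Δx| = |-4 − -6| = 2 m
4–9 s: |Δx| = |-10 − -4| = 6 m
9–15 s: |Δx| = |-3 − -10| = 7 m
15–20 s: |Δx| = |11 − -3| = 14 m
Total path = 31 m; average speed = 31/20 = 1.55 m/s.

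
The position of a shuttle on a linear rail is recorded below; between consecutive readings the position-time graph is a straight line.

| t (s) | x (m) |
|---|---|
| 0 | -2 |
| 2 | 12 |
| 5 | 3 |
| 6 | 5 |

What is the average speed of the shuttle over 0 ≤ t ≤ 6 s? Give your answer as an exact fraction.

25/6 m/s

Average speed = (total path length)/(elapsed time); on a piecewise-linear x-t graph the path length is Σ|Δx|.
0–2 s: |Δx| = |12 − -2| = 14 m
2–5 s: |Δx| = |3 − 12| = 9 m
5–6 s: |Δx| = |5 − 3| = 2 m
Total path = 25 m; average speed = 25/6 = 25/6 m/s.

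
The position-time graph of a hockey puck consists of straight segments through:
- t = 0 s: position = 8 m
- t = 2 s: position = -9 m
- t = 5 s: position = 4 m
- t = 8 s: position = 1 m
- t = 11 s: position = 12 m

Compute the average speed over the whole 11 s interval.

4 m/s

Average speed = (total path length)/(elapsed time); on a piecewise-linear x-t graph the path length is Σ|Δx|.
0–2 s: |Δx| = |-9 − 8| = 17 m
2–5 s: |Δx| = |4 − -9| = 13 m
5–8 s: |Δx| = |1 − 4| = 3 m
8–11 s: |Δx| = |12 − 1| = 11 m
Total path = 44 m; average speed = 44/11 = 4 m/s.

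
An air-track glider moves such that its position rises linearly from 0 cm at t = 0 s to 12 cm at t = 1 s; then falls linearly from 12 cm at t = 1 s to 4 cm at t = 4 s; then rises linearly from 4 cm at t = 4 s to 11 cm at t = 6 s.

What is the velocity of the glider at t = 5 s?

3.5 cm/s

Velocity is the slope of the x-t graph on 4–6 s: (11 − 4)/(6 − 4) = 3.5 cm/s.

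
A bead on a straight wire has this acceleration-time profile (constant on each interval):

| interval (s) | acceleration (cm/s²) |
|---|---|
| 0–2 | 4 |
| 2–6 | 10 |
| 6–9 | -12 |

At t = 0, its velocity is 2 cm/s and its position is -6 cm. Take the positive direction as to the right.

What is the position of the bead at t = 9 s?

222 cm

On each constant-a segment, Δv = aΔt and Δx = v₀Δt + ½aΔt²; chain segment to segment.
0–2 s: v starts 2 cm/s; Δx = 2·2 + ½·4·2² = 12 cm; v ends 10 cm/s.
2–6 s: v starts 10 cm/s; Δx = 10·4 + ½·10·4² = 120 cm; v ends 50 cm/s.
6–9 s: v starts 50 cm/s; Δx = 50·3 + ½·-12·3² = 96 cm; v ends 14 cm/s.
x(9) = -6 + Σ Δx = 222 cm.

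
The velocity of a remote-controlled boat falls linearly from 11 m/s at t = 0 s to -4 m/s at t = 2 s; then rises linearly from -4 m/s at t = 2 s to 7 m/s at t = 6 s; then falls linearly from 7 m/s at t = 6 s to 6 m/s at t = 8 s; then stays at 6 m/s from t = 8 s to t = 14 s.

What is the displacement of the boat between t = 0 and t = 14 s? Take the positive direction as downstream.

Net displacement equals the area under the velocity-time graph (areas below the axis count negative).
0–2 s: ½(11 + -4)(2) = 7 m
2–6 s: ½(-4 + 7)(4) = 6 m
6–8 s: ½(7 + 6)(2) = 13 m
8–14 s: 6 × 6 = 36 m
Net displacement = 62 m

62 m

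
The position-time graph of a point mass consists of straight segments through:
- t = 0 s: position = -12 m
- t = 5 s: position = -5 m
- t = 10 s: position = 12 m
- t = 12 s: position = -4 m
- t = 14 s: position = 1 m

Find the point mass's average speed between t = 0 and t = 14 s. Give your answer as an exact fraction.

45/14 m/s

Average speed = (total path length)/(elapsed time); on a piecewise-linear x-t graph the path length is Σ|Δx|.
0–5 s: |Δx| = |-5 − -12| = 7 m
5–10 s: |Δx| = |12 − -5| = 17 m
10–12 s: |Δx| = |-4 − 12| = 16 m
12–14 s: |Δx| = |1 − -4| = 5 m
Total path = 45 m; average speed = 45/14 = 45/14 m/s.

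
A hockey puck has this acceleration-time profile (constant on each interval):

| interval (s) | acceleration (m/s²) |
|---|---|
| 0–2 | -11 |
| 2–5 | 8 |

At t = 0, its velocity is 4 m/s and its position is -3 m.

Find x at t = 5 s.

On each constant-a segment, Δv = aΔt and Δx = v₀Δt + ½aΔt²; chain segment to segment.
0–2 s: v starts 4 m/s; Δx = 4·2 + ½·-11·2² = -14 m; v ends -18 m/s.
2–5 s: v starts -18 m/s; Δx = -18·3 + ½·8·3² = -18 m; v ends 6 m/s.
x(5) = -3 + Σ Δx = -35 m.

-35 m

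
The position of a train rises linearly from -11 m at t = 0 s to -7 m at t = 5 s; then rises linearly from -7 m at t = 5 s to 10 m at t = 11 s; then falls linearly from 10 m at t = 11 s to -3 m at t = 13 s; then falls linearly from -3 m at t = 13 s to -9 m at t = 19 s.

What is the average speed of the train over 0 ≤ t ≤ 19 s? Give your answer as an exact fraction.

40/19 m/s

Average speed = (total path length)/(elapsed time); on a piecewise-linear x-t graph the path length is Σ|Δx|.
0–5 s: |Δx| = |-7 − -11| = 4 m
5–11 s: |Δx| = |10 − -7| = 17 m
11–13 s: |Δx| = |-3 − 10| = 13 m
13–19 s: |Δx| = |-9 − -3| = 6 m
Total path = 40 m; average speed = 40/19 = 40/19 m/s.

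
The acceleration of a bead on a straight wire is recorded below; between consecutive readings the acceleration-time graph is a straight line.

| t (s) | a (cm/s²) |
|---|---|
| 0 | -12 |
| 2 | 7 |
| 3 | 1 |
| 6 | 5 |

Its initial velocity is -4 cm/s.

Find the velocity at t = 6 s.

Δv equals the area under the a-t graph; then v = v₀ + Δv.
0–2 s: ½(-12 + 7)(2) = -5 cm/s
2–3 s: ½(7 + 1)(1) = 4 cm/s
3–6 s: ½(1 + 5)(3) = 9 cm/s
Δv = 8 cm/s, so v(6) = -4 + (8) = 4 cm/s.

4 cm/s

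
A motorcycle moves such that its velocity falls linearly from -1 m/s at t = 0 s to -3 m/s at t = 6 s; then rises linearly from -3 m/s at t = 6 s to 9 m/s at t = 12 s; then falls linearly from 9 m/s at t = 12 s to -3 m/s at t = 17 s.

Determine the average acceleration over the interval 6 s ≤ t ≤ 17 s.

0 m/s²

Average acceleration = Δv/Δt = (-3 − -3)/(17 − 6) = 0 m/s².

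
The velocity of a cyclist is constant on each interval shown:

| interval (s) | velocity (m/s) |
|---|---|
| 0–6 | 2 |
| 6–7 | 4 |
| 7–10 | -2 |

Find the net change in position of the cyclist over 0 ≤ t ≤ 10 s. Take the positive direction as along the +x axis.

Displacement is the signed area under the v-t curve.
0–6 s: 2 × 6 = 12 m
6–7 s: 4 × 1 = 4 m
7–10 s: -2 × 3 = -6 m
Net displacement = 10 m

10 m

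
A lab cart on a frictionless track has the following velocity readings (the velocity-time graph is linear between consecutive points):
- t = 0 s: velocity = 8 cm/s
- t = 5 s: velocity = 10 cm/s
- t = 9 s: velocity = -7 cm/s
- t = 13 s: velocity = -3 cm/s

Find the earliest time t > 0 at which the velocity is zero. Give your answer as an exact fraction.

t = 125/17 s

v changes sign on 5–9 s (from 10 to -7); the graph is linear there, so v = 0 at t = 5 + (-10)·(9 − 5)/(-7 − 10) = 125/17 s.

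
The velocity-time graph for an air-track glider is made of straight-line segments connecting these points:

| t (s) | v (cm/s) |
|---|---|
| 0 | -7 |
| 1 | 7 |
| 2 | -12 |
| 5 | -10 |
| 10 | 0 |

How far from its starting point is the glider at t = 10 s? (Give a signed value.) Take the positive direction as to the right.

Displacement is the signed area under the v-t curve.
0–1 s: ½(-7 + 7)(1) = 0 cm
1–2 s: ½(7 + -12)(1) = -2.5 cm
2–5 s: ½(-12 + -10)(3) = -33 cm
5–10 s: ½(-10 + 0)(5) = -25 cm
Net displacement = -60.5 cm

-60.5 cm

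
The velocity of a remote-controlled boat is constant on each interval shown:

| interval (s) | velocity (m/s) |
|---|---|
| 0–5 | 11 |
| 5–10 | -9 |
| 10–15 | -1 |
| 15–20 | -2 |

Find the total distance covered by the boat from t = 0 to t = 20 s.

Total distance travelled is ∫|v| dt — sum the magnitudes of each area piece.
0–5 s: |11| × 5 = 55 m
5–10 s: |-9| × 5 = 45 m
10–15 s: |-1| × 5 = 5 m
15–20 s: |-2| × 5 = 10 m
Total distance = 115 m

115 m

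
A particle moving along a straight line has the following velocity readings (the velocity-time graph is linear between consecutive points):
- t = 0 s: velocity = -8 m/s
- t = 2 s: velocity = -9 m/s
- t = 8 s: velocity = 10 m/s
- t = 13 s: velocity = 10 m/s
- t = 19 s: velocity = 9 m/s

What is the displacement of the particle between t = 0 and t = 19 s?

Displacement is the signed area under the v-t curve.
0–2 s: ½(-8 + -9)(2) = -17 m
2–8 s: ½(-9 + 10)(6) = 3 m
8–13 s: 10 × 5 = 50 m
13–19 s: ½(10 + 9)(6) = 57 m
Net displacement = 93 m

93 m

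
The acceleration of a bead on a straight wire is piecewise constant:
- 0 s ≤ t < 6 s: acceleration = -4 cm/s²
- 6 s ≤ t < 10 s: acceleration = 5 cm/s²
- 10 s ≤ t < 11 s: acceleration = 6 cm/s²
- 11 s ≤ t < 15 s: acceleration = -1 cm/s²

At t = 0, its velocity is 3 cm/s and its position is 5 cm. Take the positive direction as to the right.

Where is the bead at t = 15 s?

-79 cm

On each constant-a segment, Δv = aΔt and Δx = v₀Δt + ½aΔt²; chain segment to segment.
0–6 s: v starts 3 cm/s; Δx = 3·6 + ½·-4·6² = -54 cm; v ends -21 cm/s.
6–10 s: v starts -21 cm/s; Δx = -21·4 + ½·5·4² = -44 cm; v ends -1 cm/s.
10–11 s: v starts -1 cm/s; Δx = -1·1 + ½·6·1² = 2 cm; v ends 5 cm/s.
11–15 s: v starts 5 cm/s; Δx = 5·4 + ½·-1·4² = 12 cm; v ends 1 cm/s.
x(15) = 5 + Σ Δx = -79 cm.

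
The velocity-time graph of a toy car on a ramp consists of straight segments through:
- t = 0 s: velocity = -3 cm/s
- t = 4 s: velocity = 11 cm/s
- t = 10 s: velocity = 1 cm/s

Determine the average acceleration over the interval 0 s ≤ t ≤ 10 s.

Average acceleration = Δv/Δt = (1 − -3)/(10 − 0) = 0.4 cm/s².

0.4 cm/s²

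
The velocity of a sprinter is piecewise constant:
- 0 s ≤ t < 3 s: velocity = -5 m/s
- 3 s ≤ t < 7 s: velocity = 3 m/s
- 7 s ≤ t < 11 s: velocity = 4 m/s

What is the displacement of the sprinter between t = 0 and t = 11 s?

Net displacement equals the area under the velocity-time graph (areas below the axis count negative).
0–3 s: -5 × 3 = -15 m
3–7 s: 3 × 4 = 12 m
7–11 s: 4 × 4 = 16 m
Net displacement = 13 m

13 m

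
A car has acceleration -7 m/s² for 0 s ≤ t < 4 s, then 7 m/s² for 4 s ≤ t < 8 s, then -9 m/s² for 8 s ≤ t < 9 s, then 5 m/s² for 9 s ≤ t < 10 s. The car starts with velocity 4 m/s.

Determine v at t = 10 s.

Δv equals the area under the a-t graph; then v = v₀ + Δv.
0–4 s: -7 × 4 = -28 m/s
4–8 s: 7 × 4 = 28 m/s
8–9 s: -9 × 1 = -9 m/s
9–10 s: 5 × 1 = 5 m/s
Δv = -4 m/s, so v(10) = 4 + (-4) = 0 m/s.

0 m/s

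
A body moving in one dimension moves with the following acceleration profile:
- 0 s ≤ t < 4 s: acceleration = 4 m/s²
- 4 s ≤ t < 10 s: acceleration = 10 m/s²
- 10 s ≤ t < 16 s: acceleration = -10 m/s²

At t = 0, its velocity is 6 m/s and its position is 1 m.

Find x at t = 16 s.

On each constant-a segment, Δv = aΔt and Δx = v₀Δt + ½aΔt²; chain segment to segment.
0–4 s: v starts 6 m/s; Δx = 6·4 + ½·4·4² = 56 m; v ends 22 m/s.
4–10 s: v starts 22 m/s; Δx = 22·6 + ½·10·6² = 312 m; v ends 82 m/s.
10–16 s: v starts 82 m/s; Δx = 82·6 + ½·-10·6² = 312 m; v ends 22 m/s.
x(16) = 1 + Σ Δx = 681 m.

681 m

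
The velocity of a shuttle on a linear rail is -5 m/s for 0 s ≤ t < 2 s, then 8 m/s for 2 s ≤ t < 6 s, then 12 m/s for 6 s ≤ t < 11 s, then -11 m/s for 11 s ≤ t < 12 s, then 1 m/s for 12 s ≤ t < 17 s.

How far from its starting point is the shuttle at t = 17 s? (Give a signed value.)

Net displacement equals the area under the velocity-time graph (areas below the axis count negative).
0–2 s: -5 × 2 = -10 m
2–6 s: 8 × 4 = 32 m
6–11 s: 12 × 5 = 60 m
11–12 s: -11 × 1 = -11 m
12–17 s: 1 × 5 = 5 m
Net displacement = 76 m

76 m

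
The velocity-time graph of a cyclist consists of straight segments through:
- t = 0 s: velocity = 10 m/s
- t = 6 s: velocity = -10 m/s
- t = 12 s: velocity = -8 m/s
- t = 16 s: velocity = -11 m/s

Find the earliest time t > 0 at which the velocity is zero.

t = 3 s

v changes sign on 0–6 s (from 10 to -10); the graph is linear there, so v = 0 at t = 0 + (-10)·(6 − 0)/(-10 − 10) = 3 s.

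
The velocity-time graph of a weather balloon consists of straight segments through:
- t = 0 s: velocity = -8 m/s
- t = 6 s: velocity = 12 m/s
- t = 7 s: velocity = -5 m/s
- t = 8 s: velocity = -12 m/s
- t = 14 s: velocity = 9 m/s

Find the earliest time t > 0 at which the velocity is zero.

t = 2.4 s

v changes sign on 0–6 s (from -8 to 12); the graph is linear there, so v = 0 at t = 0 + (8)·(6 − 0)/(12 − -8) = 2.4 s.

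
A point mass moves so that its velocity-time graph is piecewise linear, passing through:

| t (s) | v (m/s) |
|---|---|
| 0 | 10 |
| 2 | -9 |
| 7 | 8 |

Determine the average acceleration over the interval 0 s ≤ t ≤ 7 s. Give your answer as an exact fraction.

Average acceleration = Δv/Δt = (8 − 10)/(7 − 0) = -2/7 m/s².

-2/7 m/s²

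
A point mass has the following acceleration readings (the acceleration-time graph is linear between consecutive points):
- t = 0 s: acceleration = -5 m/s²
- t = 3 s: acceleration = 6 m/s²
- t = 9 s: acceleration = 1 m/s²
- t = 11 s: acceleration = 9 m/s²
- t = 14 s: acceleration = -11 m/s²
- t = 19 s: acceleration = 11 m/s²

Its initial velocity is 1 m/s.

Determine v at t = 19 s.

Δv equals the area under the a-t graph; then v = v₀ + Δv.
0–3 s: ½(-5 + 6)(3) = 1.5 m/s
3–9 s: ½(6 + 1)(6) = 21 m/s
9–11 s: ½(1 + 9)(2) = 10 m/s
11–14 s: ½(9 + -11)(3) = -3 m/s
14–19 s: ½(-11 + 11)(5) = 0 m/s
Δv = 29.5 m/s, so v(19) = 1 + (29.5) = 30.5 m/s.

30.5 m/s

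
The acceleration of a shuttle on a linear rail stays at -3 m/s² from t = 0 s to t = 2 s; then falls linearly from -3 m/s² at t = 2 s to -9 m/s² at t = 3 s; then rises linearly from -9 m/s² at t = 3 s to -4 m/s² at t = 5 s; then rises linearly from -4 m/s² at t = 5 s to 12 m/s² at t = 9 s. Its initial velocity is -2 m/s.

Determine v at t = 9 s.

-11 m/s

Δv equals the area under the a-t graph; then v = v₀ + Δv.
0–2 s: -3 × 2 = -6 m/s
2–3 s: ½(-3 + -9)(1) = -6 m/s
3–5 s: ½(-9 + -4)(2) = -13 m/s
5–9 s: ½(-4 + 12)(4) = 16 m/s
Δv = -9 m/s, so v(9) = -2 + (-9) = -11 m/s.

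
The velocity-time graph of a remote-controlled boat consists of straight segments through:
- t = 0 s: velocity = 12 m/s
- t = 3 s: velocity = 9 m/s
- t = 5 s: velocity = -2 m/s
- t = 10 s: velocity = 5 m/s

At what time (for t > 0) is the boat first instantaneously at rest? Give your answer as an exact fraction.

v changes sign on 3–5 s (from 9 to -2); the graph is linear there, so v = 0 at t = 3 + (-9)·(5 − 3)/(-2 − 9) = 51/11 s.

t = 51/11 s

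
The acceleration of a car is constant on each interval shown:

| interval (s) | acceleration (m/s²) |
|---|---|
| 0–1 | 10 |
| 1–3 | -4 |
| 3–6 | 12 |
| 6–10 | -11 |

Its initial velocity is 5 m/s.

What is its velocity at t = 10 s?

Δv equals the area under the a-t graph; then v = v₀ + Δv.
0–1 s: 10 × 1 = 10 m/s
1–3 s: -4 × 2 = -8 m/s
3–6 s: 12 × 3 = 36 m/s
6–10 s: -11 × 4 = -44 m/s
Δv = -6 m/s, so v(10) = 5 + (-6) = -1 m/s.

-1 m/s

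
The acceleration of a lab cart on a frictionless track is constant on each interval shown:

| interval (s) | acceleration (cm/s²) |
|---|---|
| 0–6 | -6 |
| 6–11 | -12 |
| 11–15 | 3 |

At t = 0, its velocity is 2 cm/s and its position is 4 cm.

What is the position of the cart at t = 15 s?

On each constant-a segment, Δv = aΔt and Δx = v₀Δt + ½aΔt²; chain segment to segment.
0–6 s: v starts 2 cm/s; Δx = 2·6 + ½·-6·6² = -96 cm; v ends -34 cm/s.
6–11 s: v starts -34 cm/s; Δx = -34·5 + ½·-12·5² = -320 cm; v ends -94 cm/s.
11–15 s: v starts -94 cm/s; Δx = -94·4 + ½·3·4² = -352 cm; v ends -82 cm/s.
x(15) = 4 + Σ Δx = -764 cm.

-764 cm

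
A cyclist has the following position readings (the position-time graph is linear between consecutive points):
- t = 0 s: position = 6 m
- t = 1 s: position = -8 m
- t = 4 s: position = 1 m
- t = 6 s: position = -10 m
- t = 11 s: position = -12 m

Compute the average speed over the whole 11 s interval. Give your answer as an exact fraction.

36/11 m/s

Average speed = (total path length)/(elapsed time); on a piecewise-linear x-t graph the path length is Σ|Δx|.
0–1 s: |Δx| = |-8 − 6| = 14 m
1–4 s: |Δx| = |1 − -8| = 9 m
4–6 s: |Δx| = |-10 − 1| = 11 m
6–11 s: |Δx| = |-12 − -10| = 2 m
Total path = 36 m; average speed = 36/11 = 36/11 m/s.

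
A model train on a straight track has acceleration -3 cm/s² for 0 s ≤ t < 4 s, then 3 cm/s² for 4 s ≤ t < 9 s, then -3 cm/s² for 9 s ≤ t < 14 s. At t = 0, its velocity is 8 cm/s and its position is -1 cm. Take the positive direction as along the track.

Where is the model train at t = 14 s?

On each constant-a segment, Δv = aΔt and Δx = v₀Δt + ½aΔt²; chain segment to segment.
0–4 s: v starts 8 cm/s; Δx = 8·4 + ½·-3·4² = 8 cm; v ends -4 cm/s.
4–9 s: v starts -4 cm/s; Δx = -4·5 + ½·3·5² = 17.5 cm; v ends 11 cm/s.
9–14 s: v starts 11 cm/s; Δx = 11·5 + ½·-3·5² = 17.5 cm; v ends -4 cm/s.
x(14) = -1 + Σ Δx = 42 cm.

42 cm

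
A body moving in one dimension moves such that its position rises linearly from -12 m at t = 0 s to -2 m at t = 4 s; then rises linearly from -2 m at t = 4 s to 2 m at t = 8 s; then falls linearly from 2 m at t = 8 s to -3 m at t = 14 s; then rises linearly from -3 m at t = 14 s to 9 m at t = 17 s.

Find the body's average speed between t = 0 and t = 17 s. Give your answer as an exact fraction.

Average speed = (total path length)/(elapsed time); on a piecewise-linear x-t graph the path length is Σ|Δx|.
0–4 s: |Δx| = |-2 − -12| = 10 m
4–8 s: |Δx| = |2 − -2| = 4 m
8–14 s: |Δx| = |-3 − 2| = 5 m
14–17 s: |Δx| = |9 − -3| = 12 m
Total path = 31 m; average speed = 31/17 = 31/17 m/s.

31/17 m/s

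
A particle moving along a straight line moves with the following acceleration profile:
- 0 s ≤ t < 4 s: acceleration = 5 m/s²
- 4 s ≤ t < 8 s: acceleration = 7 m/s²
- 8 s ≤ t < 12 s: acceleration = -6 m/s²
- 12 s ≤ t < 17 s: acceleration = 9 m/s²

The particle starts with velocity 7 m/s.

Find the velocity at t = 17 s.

76 m/s

Δv equals the area under the a-t graph; then v = v₀ + Δv.
0–4 s: 5 × 4 = 20 m/s
4–8 s: 7 × 4 = 28 m/s
8–12 s: -6 × 4 = -24 m/s
12–17 s: 9 × 5 = 45 m/s
Δv = 69 m/s, so v(17) = 7 + (69) = 76 m/s.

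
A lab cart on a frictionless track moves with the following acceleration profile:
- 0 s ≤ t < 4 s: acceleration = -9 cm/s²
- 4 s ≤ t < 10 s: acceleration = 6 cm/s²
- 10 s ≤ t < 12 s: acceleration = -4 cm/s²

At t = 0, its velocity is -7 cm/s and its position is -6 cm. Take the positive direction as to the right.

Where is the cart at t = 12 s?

-278 cm

On each constant-a segment, Δv = aΔt and Δx = v₀Δt + ½aΔt²; chain segment to segment.
0–4 s: v starts -7 cm/s; Δx = -7·4 + ½·-9·4² = -100 cm; v ends -43 cm/s.
4–10 s: v starts -43 cm/s; Δx = -43·6 + ½·6·6² = -150 cm; v ends -7 cm/s.
10–12 s: v starts -7 cm/s; Δx = -7·2 + ½·-4·2² = -22 cm; v ends -15 cm/s.
x(12) = -6 + Σ Δx = -278 cm.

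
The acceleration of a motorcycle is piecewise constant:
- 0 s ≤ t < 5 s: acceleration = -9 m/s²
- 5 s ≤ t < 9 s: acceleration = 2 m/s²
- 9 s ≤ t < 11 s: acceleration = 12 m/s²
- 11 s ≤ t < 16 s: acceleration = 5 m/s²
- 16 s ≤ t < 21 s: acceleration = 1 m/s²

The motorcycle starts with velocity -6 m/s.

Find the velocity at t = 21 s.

Δv equals the area under the a-t graph; then v = v₀ + Δv.
0–5 s: -9 × 5 = -45 m/s
5–9 s: 2 × 4 = 8 m/s
9–11 s: 12 × 2 = 24 m/s
11–16 s: 5 × 5 = 25 m/s
16–21 s: 1 × 5 = 5 m/s
Δv = 17 m/s, so v(21) = -6 + (17) = 11 m/s.

11 m/s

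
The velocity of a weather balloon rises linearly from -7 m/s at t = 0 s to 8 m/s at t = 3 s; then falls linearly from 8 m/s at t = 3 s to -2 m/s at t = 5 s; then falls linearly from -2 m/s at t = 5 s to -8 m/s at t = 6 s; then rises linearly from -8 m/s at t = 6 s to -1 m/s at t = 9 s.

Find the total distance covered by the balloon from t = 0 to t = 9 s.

Distance (not displacement) is the total path length: add the absolute areas under v-t.
0–3 s: v = 0 at t = 1.4 s; triangle areas 4.9 + 6.4 = 11.3 m
3–5 s: v = 0 at t = 4.6 s; triangle areas 6.4 + 0.4 = 6.8 m
5–6 s: |½(-2 + -8)(1)| = 5 m
6–9 s: |½(-8 + -1)(3)| = 13.5 m
Total distance = 36.6 m

36.6 m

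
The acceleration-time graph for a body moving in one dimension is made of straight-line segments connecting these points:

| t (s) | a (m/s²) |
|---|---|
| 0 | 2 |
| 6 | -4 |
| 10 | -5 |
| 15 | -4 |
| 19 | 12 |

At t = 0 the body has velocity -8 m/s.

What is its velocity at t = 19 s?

-38.5 m/s

Δv equals the area under the a-t graph; then v = v₀ + Δv.
0–6 s: ½(2 + -4)(6) = -6 m/s
6–10 s: ½(-4 + -5)(4) = -18 m/s
10–15 s: ½(-5 + -4)(5) = -22.5 m/s
15–19 s: ½(-4 + 12)(4) = 16 m/s
Δv = -30.5 m/s, so v(19) = -8 + (-30.5) = -38.5 m/s.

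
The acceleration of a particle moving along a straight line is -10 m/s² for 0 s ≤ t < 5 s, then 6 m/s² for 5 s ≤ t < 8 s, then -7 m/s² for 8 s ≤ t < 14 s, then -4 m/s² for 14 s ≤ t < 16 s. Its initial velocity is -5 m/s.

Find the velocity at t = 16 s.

-87 m/s

Δv equals the area under the a-t graph; then v = v₀ + Δv.
0–5 s: -10 × 5 = -50 m/s
5–8 s: 6 × 3 = 18 m/s
8–14 s: -7 × 6 = -42 m/s
14–16 s: -4 × 2 = -8 m/s
Δv = -82 m/s, so v(16) = -5 + (-82) = -87 m/s.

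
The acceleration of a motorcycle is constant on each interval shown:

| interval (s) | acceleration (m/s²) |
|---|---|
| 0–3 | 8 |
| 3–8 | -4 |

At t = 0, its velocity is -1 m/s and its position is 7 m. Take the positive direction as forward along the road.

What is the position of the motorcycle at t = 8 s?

105 m

On each constant-a segment, Δv = aΔt and Δx = v₀Δt + ½aΔt²; chain segment to segment.
0–3 s: v starts -1 m/s; Δx = -1·3 + ½·8·3² = 33 m; v ends 23 m/s.
3–8 s: v starts 23 m/s; Δx = 23·5 + ½·-4·5² = 65 m; v ends 3 m/s.
x(8) = 7 + Σ Δx = 105 m.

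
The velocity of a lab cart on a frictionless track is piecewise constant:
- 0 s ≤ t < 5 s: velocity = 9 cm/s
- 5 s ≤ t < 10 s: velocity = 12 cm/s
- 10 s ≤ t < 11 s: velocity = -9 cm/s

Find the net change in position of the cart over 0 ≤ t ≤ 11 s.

96 cm

Net displacement equals the area under the velocity-time graph (areas below the axis count negative).
0–5 s: 9 × 5 = 45 cm
5–10 s: 12 × 5 = 60 cm
10–11 s: -9 × 1 = -9 cm
Net displacement = 96 cm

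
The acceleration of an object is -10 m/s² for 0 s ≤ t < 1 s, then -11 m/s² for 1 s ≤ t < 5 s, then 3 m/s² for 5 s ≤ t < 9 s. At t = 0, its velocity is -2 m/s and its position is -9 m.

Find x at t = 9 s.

On each constant-a segment, Δv = aΔt and Δx = v₀Δt + ½aΔt²; chain segment to segment.
0–1 s: v starts -2 m/s; Δx = -2·1 + ½·-10·1² = -7 m; v ends -12 m/s.
1–5 s: v starts -12 m/s; Δx = -12·4 + ½·-11·4² = -136 m; v ends -56 m/s.
5–9 s: v starts -56 m/s; Δx = -56·4 + ½·3·4² = -200 m; v ends -44 m/s.
x(9) = -9 + Σ Δx = -352 m.

-352 m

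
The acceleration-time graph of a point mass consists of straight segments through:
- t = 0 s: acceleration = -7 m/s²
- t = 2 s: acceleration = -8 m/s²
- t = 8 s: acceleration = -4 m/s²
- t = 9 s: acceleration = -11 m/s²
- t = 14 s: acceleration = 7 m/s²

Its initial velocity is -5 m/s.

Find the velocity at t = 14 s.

Δv equals the area under the a-t graph; then v = v₀ + Δv.
0–2 s: ½(-7 + -8)(2) = -15 m/s
2–8 s: ½(-8 + -4)(6) = -36 m/s
8–9 s: ½(-4 + -11)(1) = -7.5 m/s
9–14 s: ½(-11 + 7)(5) = -10 m/s
Δv = -68.5 m/s, so v(14) = -5 + (-68.5) = -73.5 m/s.

-73.5 m/s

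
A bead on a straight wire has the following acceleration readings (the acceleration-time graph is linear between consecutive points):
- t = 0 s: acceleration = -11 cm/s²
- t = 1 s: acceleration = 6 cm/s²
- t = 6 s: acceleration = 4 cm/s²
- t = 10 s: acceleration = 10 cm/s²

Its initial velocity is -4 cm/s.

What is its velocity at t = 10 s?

Δv equals the area under the a-t graph; then v = v₀ + Δv.
0–1 s: ½(-11 + 6)(1) = -2.5 cm/s
1–6 s: ½(6 + 4)(5) = 25 cm/s
6–10 s: ½(4 + 10)(4) = 28 cm/s
Δv = 50.5 cm/s, so v(10) = -4 + (50.5) = 46.5 cm/s.

46.5 cm/s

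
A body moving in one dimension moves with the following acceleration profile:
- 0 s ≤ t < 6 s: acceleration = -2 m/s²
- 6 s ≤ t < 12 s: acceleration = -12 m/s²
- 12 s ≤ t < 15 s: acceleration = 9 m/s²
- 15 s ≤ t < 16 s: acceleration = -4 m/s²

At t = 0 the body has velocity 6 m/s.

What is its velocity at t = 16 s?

Δv equals the area under the a-t graph; then v = v₀ + Δv.
0–6 s: -2 × 6 = -12 m/s
6–12 s: -12 × 6 = -72 m/s
12–15 s: 9 × 3 = 27 m/s
15–16 s: -4 × 1 = -4 m/s
Δv = -61 m/s, so v(16) = 6 + (-61) = -55 m/s.

-55 m/s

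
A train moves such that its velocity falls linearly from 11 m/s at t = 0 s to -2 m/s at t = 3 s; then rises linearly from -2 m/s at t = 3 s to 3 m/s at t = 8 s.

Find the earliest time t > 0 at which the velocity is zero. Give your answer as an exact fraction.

v changes sign on 0–3 s (from 11 to -2); the graph is linear there, so v = 0 at t = 0 + (-11)·(3 − 0)/(-2 − 11) = 33/13 s.

t = 33/13 s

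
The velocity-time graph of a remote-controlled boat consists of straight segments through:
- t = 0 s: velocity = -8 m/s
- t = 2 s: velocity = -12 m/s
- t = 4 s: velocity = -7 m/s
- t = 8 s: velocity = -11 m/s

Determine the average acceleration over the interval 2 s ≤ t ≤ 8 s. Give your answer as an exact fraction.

Average acceleration = Δv/Δt = (-11 − -12)/(8 − 2) = 1/6 m/s².

1/6 m/s²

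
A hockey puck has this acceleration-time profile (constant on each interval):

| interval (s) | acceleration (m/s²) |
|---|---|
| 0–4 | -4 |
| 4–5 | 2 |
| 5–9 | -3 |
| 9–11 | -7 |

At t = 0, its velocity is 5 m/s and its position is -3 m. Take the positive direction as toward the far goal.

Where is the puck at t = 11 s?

On each constant-a segment, Δv = aΔt and Δx = v₀Δt + ½aΔt²; chain segment to segment.
0–4 s: v starts 5 m/s; Δx = 5·4 + ½·-4·4² = -12 m; v ends -11 m/s.
4–5 s: v starts -11 m/s; Δx = -11·1 + ½·2·1² = -10 m; v ends -9 m/s.
5–9 s: v starts -9 m/s; Δx = -9·4 + ½·-3·4² = -60 m; v ends -21 m/s.
9–11 s: v starts -21 m/s; Δx = -21·2 + ½·-7·2² = -56 m; v ends -35 m/s.
x(11) = -3 + Σ Δx = -141 m.

-141 m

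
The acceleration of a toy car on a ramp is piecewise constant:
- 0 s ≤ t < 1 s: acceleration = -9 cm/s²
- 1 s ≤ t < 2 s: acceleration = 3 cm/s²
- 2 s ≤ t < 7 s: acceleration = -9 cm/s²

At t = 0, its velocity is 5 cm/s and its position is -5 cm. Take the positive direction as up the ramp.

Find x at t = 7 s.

-124.5 cm

On each constant-a segment, Δv = aΔt and Δx = v₀Δt + ½aΔt²; chain segment to segment.
0–1 s: v starts 5 cm/s; Δx = 5·1 + ½·-9·1² = 0.5 cm; v ends -4 cm/s.
1–2 s: v starts -4 cm/s; Δx = -4·1 + ½·3·1² = -2.5 cm; v ends -1 cm/s.
2–7 s: v starts -1 cm/s; Δx = -1·5 + ½·-9·5² = -117.5 cm; v ends -46 cm/s.
x(7) = -5 + Σ Δx = -124.5 cm.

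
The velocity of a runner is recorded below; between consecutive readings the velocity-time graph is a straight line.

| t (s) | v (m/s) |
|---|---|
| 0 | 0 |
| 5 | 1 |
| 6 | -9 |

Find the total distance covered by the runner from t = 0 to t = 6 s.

6.6 m

Total distance travelled is ∫|v| dt — sum the magnitudes of each area piece.
0–5 s: |½(0 + 1)(5)| = 2.5 m
5–6 s: v = 0 at t = 5.1 s; triangle areas 0.05 + 4.05 = 4.1 m
Total distance = 6.6 m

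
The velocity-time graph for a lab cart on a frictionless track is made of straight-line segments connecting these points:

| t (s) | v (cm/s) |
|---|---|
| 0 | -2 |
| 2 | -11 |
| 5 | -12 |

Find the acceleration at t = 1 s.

-4.5 cm/s²

Acceleration is the slope of the v-t graph on 0–2 s: (-11 − -2)/(2 − 0) = -4.5 cm/s².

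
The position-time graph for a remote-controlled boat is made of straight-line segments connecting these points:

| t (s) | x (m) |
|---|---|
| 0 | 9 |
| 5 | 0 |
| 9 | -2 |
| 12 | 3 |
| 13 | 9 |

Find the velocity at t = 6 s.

Velocity is the slope of the x-t graph on 5–9 s: (-2 − 0)/(9 − 5) = -0.5 m/s.

-0.5 m/s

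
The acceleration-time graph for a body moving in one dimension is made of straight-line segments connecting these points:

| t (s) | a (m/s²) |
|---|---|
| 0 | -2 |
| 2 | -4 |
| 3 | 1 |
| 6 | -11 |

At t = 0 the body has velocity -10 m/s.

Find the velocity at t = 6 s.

-32.5 m/s

Δv equals the area under the a-t graph; then v = v₀ + Δv.
0–2 s: ½(-2 + -4)(2) = -6 m/s
2–3 s: ½(-4 + 1)(1) = -1.5 m/s
3–6 s: ½(1 + -11)(3) = -15 m/s
Δv = -22.5 m/s, so v(6) = -10 + (-22.5) = -32.5 m/s.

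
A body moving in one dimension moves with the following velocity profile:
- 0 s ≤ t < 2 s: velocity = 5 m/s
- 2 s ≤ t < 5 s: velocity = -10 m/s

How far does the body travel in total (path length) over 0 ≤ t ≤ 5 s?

40 m

Distance (not displacement) is the total path length: add the absolute areas under v-t.
0–2 s: |5| × 2 = 10 m
2–5 s: |-10| × 3 = 30 m
Total distance = 40 m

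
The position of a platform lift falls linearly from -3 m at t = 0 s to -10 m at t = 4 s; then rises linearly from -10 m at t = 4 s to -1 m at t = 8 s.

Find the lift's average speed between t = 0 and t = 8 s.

Average speed = (total path length)/(elapsed time); on a piecewise-linear x-t graph the path length is Σ|Δx|.
0–4 s: |Δx| = |-10 − -3| = 7 m
4–8 s: |Δx| = |-1 − -10| = 9 m
Total path = 16 m; average speed = 16/8 = 2 m/s.

2 m/s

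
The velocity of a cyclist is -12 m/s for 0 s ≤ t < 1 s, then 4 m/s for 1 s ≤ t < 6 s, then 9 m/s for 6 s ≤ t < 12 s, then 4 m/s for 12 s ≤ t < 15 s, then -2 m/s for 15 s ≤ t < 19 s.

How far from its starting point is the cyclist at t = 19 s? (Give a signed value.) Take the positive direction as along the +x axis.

Net displacement equals the area under the velocity-time graph (areas below the axis count negative).
0–1 s: -12 × 1 = -12 m
1–6 s: 4 × 5 = 20 m
6–12 s: 9 × 6 = 54 m
12–15 s: 4 × 3 = 12 m
15–19 s: -2 × 4 = -8 m
Net displacement = 66 m

66 m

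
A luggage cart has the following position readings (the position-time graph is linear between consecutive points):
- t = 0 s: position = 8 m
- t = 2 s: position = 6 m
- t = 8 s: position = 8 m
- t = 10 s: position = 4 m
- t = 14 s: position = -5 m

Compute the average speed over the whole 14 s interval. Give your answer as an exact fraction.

17/14 m/s

Average speed = (total path length)/(elapsed time); on a piecewise-linear x-t graph the path length is Σ|Δx|.
0–2 s: |Δx| = |6 − 8| = 2 m
2–8 s: |Δx| = |8 − 6| = 2 m
8–10 s: |Δx| = |4 − 8| = 4 m
10–14 s: |Δx| = |-5 − 4| = 9 m
Total path = 17 m; average speed = 17/14 = 17/14 m/s.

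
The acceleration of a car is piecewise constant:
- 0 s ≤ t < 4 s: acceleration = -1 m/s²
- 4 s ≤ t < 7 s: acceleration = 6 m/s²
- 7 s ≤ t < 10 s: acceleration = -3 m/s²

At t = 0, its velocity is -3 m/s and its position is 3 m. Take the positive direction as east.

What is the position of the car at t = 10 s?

8.5 m

On each constant-a segment, Δv = aΔt and Δx = v₀Δt + ½aΔt²; chain segment to segment.
0–4 s: v starts -3 m/s; Δx = -3·4 + ½·-1·4² = -20 m; v ends -7 m/s.
4–7 s: v starts -7 m/s; Δx = -7·3 + ½·6·3² = 6 m; v ends 11 m/s.
7–10 s: v starts 11 m/s; Δx = 11·3 + ½·-3·3² = 19.5 m; v ends 2 m/s.
x(10) = 3 + Σ Δx = 8.5 m.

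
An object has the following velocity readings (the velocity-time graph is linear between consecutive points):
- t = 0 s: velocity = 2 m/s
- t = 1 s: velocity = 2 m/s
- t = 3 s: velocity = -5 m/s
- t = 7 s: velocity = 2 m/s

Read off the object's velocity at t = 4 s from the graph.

-3.25 m/s

On 3–7 s the graph is linear from -5 to 2 m/s: v(4) = -5 + (2 − -5)·(4 − 3)/(7 − 3) = -3.25 m/s.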